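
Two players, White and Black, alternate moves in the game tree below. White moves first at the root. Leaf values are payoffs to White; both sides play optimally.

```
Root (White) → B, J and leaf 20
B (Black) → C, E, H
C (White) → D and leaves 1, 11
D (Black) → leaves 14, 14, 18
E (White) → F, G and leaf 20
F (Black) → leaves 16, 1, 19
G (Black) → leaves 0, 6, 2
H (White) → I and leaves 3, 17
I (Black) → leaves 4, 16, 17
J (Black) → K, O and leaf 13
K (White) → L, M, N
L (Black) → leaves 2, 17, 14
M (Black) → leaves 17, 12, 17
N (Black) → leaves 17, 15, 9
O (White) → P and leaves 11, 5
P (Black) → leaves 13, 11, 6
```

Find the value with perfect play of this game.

20

D (Black): min(14, 14, 18) = 14
C (White): max(14, 1, 11) = 14
F (Black): min(16, 1, 19) = 1
G (Black): min(0, 6, 2) = 0
E (White): max(1, 0, 20) = 20
I (Black): min(4, 16, 17) = 4
H (White): max(4, 3, 17) = 17
B (Black): min(14, 20, 17) = 14
L (Black): min(2, 17, 14) = 2
M (Black): min(17, 12, 17) = 12
N (Black): min(17, 15, 9) = 9
K (White): max(2, 12, 9) = 12
P (Black): min(13, 11, 6) = 6
O (White): max(6, 11, 5) = 11
J (Black): min(12, 11, 13) = 11
Root (White): max(14, 11, 20) = 20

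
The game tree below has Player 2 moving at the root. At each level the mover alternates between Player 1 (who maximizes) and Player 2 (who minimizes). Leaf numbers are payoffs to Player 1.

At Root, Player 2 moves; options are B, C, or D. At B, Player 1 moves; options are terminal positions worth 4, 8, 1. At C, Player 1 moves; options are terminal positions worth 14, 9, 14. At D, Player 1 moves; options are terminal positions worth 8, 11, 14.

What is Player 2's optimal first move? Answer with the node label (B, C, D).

B (Player 1): max(4, 8, 1) = 8
C (Player 1): max(14, 9, 14) = 14
D (Player 1): max(8, 11, 14) = 14
Root (Player 2): min(8, 14, 14) = 8
Player 2 picks the child with the lowest value: B (value 8).

B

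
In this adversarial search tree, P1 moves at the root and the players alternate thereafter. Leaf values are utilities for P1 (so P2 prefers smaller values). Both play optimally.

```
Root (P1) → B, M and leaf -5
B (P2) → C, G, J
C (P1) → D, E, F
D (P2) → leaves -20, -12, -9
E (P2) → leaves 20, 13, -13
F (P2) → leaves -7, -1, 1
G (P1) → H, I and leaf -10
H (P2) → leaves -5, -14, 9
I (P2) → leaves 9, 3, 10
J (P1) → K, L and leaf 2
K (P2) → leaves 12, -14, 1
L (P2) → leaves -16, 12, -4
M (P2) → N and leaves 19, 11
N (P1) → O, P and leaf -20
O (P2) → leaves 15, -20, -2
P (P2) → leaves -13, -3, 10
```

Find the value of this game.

-5

D (P2): min(-20, -12, -9) = -20
E (P2): min(20, 13, -13) = -13
F (P2): min(-7, -1, 1) = -7
C (P1): max(-20, -13, -7) = -7
H (P2): min(-5, -14, 9) = -14
I (P2): min(9, 3, 10) = 3
G (P1): max(-14, 3, -10) = 3
K (P2): min(12, -14, 1) = -14
L (P2): min(-16, 12, -4) = -16
J (P1): max(-14, -16, 2) = 2
B (P2): min(-7, 3, 2) = -7
O (P2): min(15, -20, -2) = -20
P (P2): min(-13, -3, 10) = -13
N (P1): max(-20, -13, -20) = -13
M (P2): min(-13, 19, 11) = -13
Root (P1): max(-7, -13, -5) = -5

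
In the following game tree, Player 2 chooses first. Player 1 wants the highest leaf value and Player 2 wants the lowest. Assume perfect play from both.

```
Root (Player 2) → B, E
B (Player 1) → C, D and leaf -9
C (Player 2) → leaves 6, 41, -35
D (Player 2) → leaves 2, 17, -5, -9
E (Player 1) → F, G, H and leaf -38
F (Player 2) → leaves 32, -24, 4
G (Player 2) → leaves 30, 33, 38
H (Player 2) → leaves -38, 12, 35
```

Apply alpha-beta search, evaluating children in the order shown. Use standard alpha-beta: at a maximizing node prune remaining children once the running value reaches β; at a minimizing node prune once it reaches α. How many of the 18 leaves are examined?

C [α=-∞,β=+∞]: v=-35
D [α=-35,β=+∞]: v=-9
B [α=-∞,β=+∞]: v=-9
F [α=-∞,β=-9]: v=-24
G [α=-24,β=-9]: v=30
E [α=-∞,β=-9]: v=30 after child 2 ≥ β → β-cutoff, skip 2
Root [α=-∞,β=+∞]: v=-9
Leaves evaluated: 14 of 18.

14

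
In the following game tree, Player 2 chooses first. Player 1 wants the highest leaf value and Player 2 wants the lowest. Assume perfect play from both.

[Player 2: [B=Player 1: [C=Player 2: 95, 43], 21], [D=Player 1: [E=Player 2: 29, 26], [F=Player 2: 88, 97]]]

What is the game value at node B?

C: min(95, 43) = 43
B: max(43, 21) = 43

43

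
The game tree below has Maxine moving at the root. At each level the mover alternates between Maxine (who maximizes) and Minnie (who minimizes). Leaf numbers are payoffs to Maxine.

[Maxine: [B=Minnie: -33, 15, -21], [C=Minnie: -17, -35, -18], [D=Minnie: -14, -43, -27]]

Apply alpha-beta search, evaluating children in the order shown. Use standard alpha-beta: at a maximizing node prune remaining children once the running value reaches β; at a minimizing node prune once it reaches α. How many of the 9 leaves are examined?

7

B [α=-∞,β=+∞]: v=-33
C [α=-33,β=+∞]: v=-35 after child 2 ≤ α → α-cutoff, skip 1
D [α=-33,β=+∞]: v=-43 after child 2 ≤ α → α-cutoff, skip 1
Root [α=-∞,β=+∞]: v=-33
Leaves evaluated: 7 of 9.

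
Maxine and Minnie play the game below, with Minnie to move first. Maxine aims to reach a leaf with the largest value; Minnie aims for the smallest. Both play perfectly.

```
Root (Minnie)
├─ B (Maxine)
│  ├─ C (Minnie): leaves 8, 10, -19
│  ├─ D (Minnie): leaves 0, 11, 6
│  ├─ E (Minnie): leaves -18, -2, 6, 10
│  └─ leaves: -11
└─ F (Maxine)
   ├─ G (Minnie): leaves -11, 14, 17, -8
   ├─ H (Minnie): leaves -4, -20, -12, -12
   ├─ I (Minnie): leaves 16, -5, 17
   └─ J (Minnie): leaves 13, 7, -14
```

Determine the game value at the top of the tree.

-5

C (Minnie): min(8, 10, -19) = -19
D (Minnie): min(0, 11, 6) = 0
E (Minnie): min(-18, -2, 6, 10) = -18
B (Maxine): max(-19, 0, -18, -11) = 0
G (Minnie): min(-11, 14, 17, -8) = -11
H (Minnie): min(-4, -20, -12, -12) = -20
I (Minnie): min(16, -5, 17) = -5
J (Minnie): min(13, 7, -14) = -14
F (Maxine): max(-11, -20, -5, -14) = -5
Root (Minnie): min(0, -5) = -5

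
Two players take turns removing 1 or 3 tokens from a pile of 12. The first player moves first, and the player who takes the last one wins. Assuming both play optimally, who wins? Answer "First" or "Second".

Mark each pile size as W (mover wins) or L (mover loses):
i:   0  1  2  3  4  5  6  7  8  9 10 11 12
     L  W  L  W  L  W  L  W  L  W  L  W  L
Position 12 is L, so the second player wins.

Second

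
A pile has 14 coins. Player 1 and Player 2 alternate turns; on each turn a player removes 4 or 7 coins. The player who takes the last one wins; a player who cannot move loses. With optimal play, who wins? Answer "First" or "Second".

Compute winning (W) and losing (L) positions by backward induction:
i:   0  1  2  3  4  5  6  7  8  9 10 11 12 13 14
     L  L  L  L  W  W  W  W  W  W  W  L  L  L  L
Position 14 is L, so the second player wins.

Second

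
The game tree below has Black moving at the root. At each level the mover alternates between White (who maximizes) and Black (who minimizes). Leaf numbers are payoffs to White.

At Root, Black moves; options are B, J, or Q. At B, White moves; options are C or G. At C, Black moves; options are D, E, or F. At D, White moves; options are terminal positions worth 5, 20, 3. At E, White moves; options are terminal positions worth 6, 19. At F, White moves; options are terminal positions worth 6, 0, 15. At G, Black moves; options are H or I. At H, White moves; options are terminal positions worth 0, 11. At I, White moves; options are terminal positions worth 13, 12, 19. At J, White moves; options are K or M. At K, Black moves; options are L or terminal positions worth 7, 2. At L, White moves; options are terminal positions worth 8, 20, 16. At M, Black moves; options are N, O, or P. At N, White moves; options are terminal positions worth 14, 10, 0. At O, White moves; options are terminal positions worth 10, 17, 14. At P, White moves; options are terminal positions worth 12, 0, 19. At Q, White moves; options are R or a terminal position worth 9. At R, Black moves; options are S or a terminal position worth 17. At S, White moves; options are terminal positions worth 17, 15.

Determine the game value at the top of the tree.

14

D (White): max(5, 20, 3) = 20
E (White): max(6, 19) = 19
F (White): max(6, 0, 15) = 15
C (Black): min(20, 19, 15) = 15
H (White): max(0, 11) = 11
I (White): max(13, 12, 19) = 19
G (Black): min(11, 19) = 11
B (White): max(15, 11) = 15
L (White): max(8, 20, 16) = 20
K (Black): min(20, 7, 2) = 2
N (White): max(14, 10, 0) = 14
O (White): max(10, 17, 14) = 17
P (White): max(12, 0, 19) = 19
M (Black): min(14, 17, 19) = 14
J (White): max(2, 14) = 14
S (White): max(17, 15) = 17
R (Black): min(17, 17) = 17
Q (White): max(17, 9) = 17
Root (Black): min(15, 14, 17) = 14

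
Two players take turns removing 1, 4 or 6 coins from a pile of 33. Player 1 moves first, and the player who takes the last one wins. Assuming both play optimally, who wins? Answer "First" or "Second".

First

Positions where the player to move wins (W) vs loses (L):
i:   0  1  2  3  4  5  6  7  8  9 10 11 12 13 14 15 16 17 18 19 20 21 22 23 24 25 26 27 28 29 30 31 32 33
     L  W  L  W  W  L  W  L  W  W  L  W  L  W  W  L  W  L  W  W  L  W  L  W  W  L  W  L  W  W  L  W  L  W
Position 33 is W, so the first player wins.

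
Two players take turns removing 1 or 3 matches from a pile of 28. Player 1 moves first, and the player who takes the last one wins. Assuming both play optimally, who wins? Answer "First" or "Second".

Second

W/L table (W = player to move can force a win):
i:   0  1  2  3  4  5  6  7  8  9 10 11 12 13 14 15 16 17 18 19 20 21 22 23 24 25 26 27 28
     L  W  L  W  L  W  L  W  L  W  L  W  L  W  L  W  L  W  L  W  L  W  L  W  L  W  L  W  L
Position 28 is L, so the second player wins.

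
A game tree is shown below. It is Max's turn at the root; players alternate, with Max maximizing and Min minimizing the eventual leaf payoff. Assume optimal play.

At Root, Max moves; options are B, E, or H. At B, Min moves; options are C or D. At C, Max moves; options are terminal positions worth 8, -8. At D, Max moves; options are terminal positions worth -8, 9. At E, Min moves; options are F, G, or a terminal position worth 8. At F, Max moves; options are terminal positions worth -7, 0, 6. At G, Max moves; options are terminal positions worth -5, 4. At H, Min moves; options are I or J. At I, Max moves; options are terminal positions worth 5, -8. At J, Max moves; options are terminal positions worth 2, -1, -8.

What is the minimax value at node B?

C: max(8, -8) = 8
D: max(-8, 9) = 9
B: min(8, 9) = 8

8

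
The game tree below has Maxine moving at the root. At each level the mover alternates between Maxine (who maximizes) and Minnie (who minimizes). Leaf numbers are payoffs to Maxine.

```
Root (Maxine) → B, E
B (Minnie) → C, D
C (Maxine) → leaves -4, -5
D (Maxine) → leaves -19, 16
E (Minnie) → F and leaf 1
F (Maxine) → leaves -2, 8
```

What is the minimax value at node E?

1

F: max(-2, 8) = 8
E: min(8, 1) = 1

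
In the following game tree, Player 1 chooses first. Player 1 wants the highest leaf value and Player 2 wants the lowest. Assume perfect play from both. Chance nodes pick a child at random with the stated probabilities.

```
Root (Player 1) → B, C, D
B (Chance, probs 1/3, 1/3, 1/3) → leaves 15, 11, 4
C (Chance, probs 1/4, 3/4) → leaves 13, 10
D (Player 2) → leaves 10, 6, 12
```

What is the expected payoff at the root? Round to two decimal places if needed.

10.75

B (Chance): 1/3·15 + 1/3·11 + 1/3·4 = 10
C (Chance): 1/4·13 + 3/4·10 = 10.75
D (Player 2): min(10, 6, 12) = 6
Root (Player 1): max(10, 10.75, 6) = 10.75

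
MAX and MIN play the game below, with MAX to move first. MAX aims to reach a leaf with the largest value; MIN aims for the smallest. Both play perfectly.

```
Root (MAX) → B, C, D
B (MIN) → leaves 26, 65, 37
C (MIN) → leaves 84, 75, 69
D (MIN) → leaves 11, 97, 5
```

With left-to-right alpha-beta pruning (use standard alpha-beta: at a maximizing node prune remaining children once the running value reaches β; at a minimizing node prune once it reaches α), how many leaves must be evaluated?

B [α=-∞,β=+∞]: v=26
C [α=26,β=+∞]: v=69
D [α=69,β=+∞]: v=11 after child 1 ≤ α → α-cutoff, skip 2
Root [α=-∞,β=+∞]: v=69
Leaves evaluated: 7 of 9.

7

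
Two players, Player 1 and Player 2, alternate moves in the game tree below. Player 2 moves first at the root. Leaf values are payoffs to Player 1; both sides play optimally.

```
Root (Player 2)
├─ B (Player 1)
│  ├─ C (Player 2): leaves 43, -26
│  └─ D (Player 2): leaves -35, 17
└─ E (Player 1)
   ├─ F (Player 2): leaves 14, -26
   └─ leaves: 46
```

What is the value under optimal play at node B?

C: min(43, -26) = -26
D: min(-35, 17) = -35
B: max(-26, -35) = -26

-26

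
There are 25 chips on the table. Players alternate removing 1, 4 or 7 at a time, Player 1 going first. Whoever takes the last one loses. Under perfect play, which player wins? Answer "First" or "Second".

Second

Positions where the player to move wins (W) vs loses (L):
i:   0  1  2  3  4  5  6  7  8  9 10 11 12 13 14 15 16 17 18 19 20 21 22 23 24 25
     W  L  W  L  W  W  L  W  W  L  W  L  W  W  L  W  W  L  W  L  W  W  L  W  W  L
Position 25 is L, so the second player wins.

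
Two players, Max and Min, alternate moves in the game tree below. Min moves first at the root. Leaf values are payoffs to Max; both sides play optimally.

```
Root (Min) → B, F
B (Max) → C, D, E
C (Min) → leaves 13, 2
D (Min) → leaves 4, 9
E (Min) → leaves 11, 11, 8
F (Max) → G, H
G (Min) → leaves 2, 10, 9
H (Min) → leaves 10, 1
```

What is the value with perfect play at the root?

C (Min): min(13, 2) = 2
D (Min): min(4, 9) = 4
E (Min): min(11, 11, 8) = 8
B (Max): max(2, 4, 8) = 8
G (Min): min(2, 10, 9) = 2
H (Min): min(10, 1) = 1
F (Max): max(2, 1) = 2
Root (Min): min(8, 2) = 2

2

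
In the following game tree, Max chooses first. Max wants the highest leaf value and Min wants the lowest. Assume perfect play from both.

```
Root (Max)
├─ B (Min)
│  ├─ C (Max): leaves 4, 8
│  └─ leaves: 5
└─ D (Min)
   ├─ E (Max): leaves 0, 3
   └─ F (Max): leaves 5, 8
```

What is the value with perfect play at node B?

C: max(4, 8) = 8
B: min(8, 5) = 5

5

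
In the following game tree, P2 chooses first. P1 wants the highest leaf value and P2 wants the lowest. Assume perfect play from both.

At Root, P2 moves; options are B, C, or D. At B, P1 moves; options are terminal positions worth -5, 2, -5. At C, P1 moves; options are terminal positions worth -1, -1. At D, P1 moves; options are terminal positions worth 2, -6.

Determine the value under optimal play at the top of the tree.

B (P1): max(-5, 2, -5) = 2
C (P1): max(-1, -1) = -1
D (P1): max(2, -6) = 2
Root (P2): min(2, -1, 2) = -1

-1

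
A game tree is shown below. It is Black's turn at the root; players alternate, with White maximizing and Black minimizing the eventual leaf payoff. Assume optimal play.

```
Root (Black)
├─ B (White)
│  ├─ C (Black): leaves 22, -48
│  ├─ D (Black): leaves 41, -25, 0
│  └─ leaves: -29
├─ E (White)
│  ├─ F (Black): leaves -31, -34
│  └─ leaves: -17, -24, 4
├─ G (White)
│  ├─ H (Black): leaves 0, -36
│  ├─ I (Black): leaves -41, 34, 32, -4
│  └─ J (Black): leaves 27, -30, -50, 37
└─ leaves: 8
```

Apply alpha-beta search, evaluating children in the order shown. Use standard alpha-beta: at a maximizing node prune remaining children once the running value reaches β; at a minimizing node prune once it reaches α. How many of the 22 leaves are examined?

16

C [α=-∞,β=+∞]: v=-48
D [α=-48,β=+∞]: v=-25
B [α=-∞,β=+∞]: v=-25
F [α=-∞,β=-25]: v=-34
E [α=-∞,β=-25]: v=-17 after child 2 ≥ β → β-cutoff, skip 2
H [α=-∞,β=-25]: v=-36
I [α=-36,β=-25]: v=-41 after child 1 ≤ α → α-cutoff, skip 3
J [α=-36,β=-25]: v=-50 after child 3 ≤ α → α-cutoff, skip 1
G [α=-∞,β=-25]: v=-36
Root [α=-∞,β=+∞]: v=-36
Leaves evaluated: 16 of 22.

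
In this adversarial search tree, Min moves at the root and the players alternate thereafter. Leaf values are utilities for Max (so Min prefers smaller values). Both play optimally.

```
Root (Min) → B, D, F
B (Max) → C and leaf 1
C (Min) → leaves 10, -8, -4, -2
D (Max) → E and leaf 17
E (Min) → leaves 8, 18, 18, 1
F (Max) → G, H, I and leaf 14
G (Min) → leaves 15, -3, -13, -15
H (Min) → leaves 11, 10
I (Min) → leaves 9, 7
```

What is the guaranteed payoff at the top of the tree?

1

C (Min): min(10, -8, -4, -2) = -8
B (Max): max(-8, 1) = 1
E (Min): min(8, 18, 18, 1) = 1
D (Max): max(1, 17) = 17
G (Min): min(15, -3, -13, -15) = -15
H (Min): min(11, 10) = 10
I (Min): min(9, 7) = 7
F (Max): max(-15, 10, 7, 14) = 14
Root (Min): min(1, 17, 14) = 1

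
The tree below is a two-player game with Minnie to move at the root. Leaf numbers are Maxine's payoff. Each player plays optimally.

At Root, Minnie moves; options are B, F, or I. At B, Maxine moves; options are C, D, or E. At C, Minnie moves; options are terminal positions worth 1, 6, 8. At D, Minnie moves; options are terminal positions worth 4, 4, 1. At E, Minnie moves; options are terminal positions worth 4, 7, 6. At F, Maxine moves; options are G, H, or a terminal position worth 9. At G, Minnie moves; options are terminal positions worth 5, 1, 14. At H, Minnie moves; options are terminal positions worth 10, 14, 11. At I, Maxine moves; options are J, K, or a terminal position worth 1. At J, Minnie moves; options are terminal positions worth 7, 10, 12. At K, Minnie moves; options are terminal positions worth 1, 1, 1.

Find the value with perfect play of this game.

C (Minnie): min(1, 6, 8) = 1
D (Minnie): min(4, 4, 1) = 1
E (Minnie): min(4, 7, 6) = 4
B (Maxine): max(1, 1, 4) = 4
G (Minnie): min(5, 1, 14) = 1
H (Minnie): min(10, 14, 11) = 10
F (Maxine): max(1, 10, 9) = 10
J (Minnie): min(7, 10, 12) = 7
K (Minnie): min(1, 1, 1) = 1
I (Maxine): max(7, 1, 1) = 7
Root (Minnie): min(4, 10, 7) = 4

4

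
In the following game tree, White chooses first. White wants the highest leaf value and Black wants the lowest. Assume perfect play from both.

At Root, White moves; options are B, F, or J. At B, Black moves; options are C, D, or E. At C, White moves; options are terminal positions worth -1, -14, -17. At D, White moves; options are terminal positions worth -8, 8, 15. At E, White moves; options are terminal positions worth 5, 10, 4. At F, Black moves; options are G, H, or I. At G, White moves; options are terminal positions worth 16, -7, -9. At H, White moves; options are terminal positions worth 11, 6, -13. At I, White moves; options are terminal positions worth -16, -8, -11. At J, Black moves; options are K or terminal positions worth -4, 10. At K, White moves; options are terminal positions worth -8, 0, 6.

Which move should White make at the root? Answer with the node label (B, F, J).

C (White): max(-1, -14, -17) = -1
D (White): max(-8, 8, 15) = 15
E (White): max(5, 10, 4) = 10
B (Black): min(-1, 15, 10) = -1
G (White): max(16, -7, -9) = 16
H (White): max(11, 6, -13) = 11
I (White): max(-16, -8, -11) = -8
F (Black): min(16, 11, -8) = -8
K (White): max(-8, 0, 6) = 6
J (Black): min(6, -4, 10) = -4
Root (White): max(-1, -8, -4) = -1
White picks the child with the highest value: B (value -1).

B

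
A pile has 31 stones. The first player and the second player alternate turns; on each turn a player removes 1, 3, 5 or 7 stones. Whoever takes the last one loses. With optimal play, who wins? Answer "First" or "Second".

Second

i:   0  1  2  3  4  5  6  7  8  9 10 11 12 13 14 15 16 17 18 19 20 21 22 23 24 25 26 27 28 29 30 31
     W  L  W  L  W  L  W  L  W  L  W  L  W  L  W  L  W  L  W  L  W  L  W  L  W  L  W  L  W  L  W  L
Position 31 is L, so the second player wins.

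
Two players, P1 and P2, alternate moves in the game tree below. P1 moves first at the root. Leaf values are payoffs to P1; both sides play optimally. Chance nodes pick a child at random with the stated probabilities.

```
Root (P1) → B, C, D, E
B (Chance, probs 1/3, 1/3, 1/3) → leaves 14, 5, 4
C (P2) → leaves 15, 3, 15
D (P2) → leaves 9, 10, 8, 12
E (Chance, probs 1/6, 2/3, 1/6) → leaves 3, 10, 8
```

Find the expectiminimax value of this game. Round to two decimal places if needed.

B (Chance): 1/3·14 + 1/3·5 + 1/3·4 = 7.67
C (P2): min(15, 3, 15) = 3
D (P2): min(9, 10, 8, 12) = 8
E (Chance): 1/6·3 + 2/3·10 + 1/6·8 = 8.5
Root (P1): max(7.67, 3, 8, 8.5) = 8.5

8.5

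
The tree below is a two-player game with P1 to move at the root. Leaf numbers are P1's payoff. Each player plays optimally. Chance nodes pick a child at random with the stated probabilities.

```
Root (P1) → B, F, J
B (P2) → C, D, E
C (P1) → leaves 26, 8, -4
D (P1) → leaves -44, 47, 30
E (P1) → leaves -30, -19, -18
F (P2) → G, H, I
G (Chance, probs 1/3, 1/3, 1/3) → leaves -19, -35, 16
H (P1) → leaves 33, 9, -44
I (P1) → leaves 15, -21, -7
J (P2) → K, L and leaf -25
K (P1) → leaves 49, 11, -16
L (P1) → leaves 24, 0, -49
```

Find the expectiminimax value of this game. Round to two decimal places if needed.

-12.67

C (P1): max(26, 8, -4) = 26
D (P1): max(-44, 47, 30) = 47
E (P1): max(-30, -19, -18) = -18
B (P2): min(26, 47, -18) = -18
G (Chance): 1/3·-19 + 1/3·-35 + 1/3·16 = -12.67
H (P1): max(33, 9, -44) = 33
I (P1): max(15, -21, -7) = 15
F (P2): min(-12.67, 33, 15) = -12.67
K (P1): max(49, 11, -16) = 49
L (P1): max(24, 0, -49) = 24
J (P2): min(49, 24, -25) = -25
Root (P1): max(-18, -12.67, -25) = -12.67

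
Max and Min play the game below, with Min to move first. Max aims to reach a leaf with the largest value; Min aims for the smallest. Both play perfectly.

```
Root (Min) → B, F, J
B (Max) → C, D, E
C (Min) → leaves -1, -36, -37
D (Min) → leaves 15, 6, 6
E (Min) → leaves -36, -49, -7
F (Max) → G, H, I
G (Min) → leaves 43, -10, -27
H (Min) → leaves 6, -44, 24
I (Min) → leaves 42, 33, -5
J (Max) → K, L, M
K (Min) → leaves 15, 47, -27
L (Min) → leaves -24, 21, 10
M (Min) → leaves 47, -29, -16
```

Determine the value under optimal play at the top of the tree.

-24

C (Min): min(-1, -36, -37) = -37
D (Min): min(15, 6, 6) = 6
E (Min): min(-36, -49, -7) = -49
B (Max): max(-37, 6, -49) = 6
G (Min): min(43, -10, -27) = -27
H (Min): min(6, -44, 24) = -44
I (Min): min(42, 33, -5) = -5
F (Max): max(-27, -44, -5) = -5
K (Min): min(15, 47, -27) = -27
L (Min): min(-24, 21, 10) = -24
M (Min): min(47, -29, -16) = -29
J (Max): max(-27, -24, -29) = -24
Root (Min): min(6, -5, -24) = -24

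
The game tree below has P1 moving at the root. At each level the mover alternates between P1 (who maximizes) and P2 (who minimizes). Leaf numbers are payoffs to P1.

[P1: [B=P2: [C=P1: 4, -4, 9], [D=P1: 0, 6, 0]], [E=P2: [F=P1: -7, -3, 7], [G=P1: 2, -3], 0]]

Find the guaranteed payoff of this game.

C (P1): max(4, -4, 9) = 9
D (P1): max(0, 6, 0) = 6
B (P2): min(9, 6) = 6
F (P1): max(-7, -3, 7) = 7
G (P1): max(2, -3) = 2
E (P2): min(7, 2, 0) = 0
Root (P1): max(6, 0) = 6

6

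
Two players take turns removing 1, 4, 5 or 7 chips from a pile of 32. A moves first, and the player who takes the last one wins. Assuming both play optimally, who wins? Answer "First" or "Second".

Second

i:   0  1  2  3  4  5  6  7  8  9 10 11 12 13 14 15 16 17 18 19 20 21 22 23 24 25 26 27 28 29 30 31 32
     L  W  L  W  W  W  W  W  L  W  L  W  W  W  W  W  L  W  L  W  W  W  W  W  L  W  L  W  W  W  W  W  L
Position 32 is L, so the second player wins.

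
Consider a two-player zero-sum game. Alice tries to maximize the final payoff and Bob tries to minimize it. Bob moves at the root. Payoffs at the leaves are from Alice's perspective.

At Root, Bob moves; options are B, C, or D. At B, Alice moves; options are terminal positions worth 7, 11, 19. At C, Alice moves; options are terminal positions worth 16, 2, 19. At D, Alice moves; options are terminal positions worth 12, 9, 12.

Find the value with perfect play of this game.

12

B (Alice): max(7, 11, 19) = 19
C (Alice): max(16, 2, 19) = 19
D (Alice): max(12, 9, 12) = 12
Root (Bob): min(19, 19, 12) = 12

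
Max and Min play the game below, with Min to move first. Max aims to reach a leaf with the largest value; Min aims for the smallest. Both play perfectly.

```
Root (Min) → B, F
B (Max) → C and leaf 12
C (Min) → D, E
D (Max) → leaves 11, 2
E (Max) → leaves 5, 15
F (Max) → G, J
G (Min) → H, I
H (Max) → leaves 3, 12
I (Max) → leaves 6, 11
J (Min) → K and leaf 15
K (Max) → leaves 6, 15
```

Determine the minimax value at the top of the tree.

12

D (Max): max(11, 2) = 11
E (Max): max(5, 15) = 15
C (Min): min(11, 15) = 11
B (Max): max(11, 12) = 12
H (Max): max(3, 12) = 12
I (Max): max(6, 11) = 11
G (Min): min(12, 11) = 11
K (Max): max(6, 15) = 15
J (Min): min(15, 15) = 15
F (Max): max(11, 15) = 15
Root (Min): min(12, 15) = 12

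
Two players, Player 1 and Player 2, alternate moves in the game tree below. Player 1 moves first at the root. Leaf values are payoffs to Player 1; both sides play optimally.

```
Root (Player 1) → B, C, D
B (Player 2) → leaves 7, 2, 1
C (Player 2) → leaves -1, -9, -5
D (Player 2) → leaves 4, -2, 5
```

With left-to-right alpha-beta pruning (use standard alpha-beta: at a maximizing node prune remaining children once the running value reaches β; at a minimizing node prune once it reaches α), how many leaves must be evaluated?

6

B [α=-∞,β=+∞]: v=1
C [α=1,β=+∞]: v=-1 after child 1 ≤ α → α-cutoff, skip 2
D [α=1,β=+∞]: v=-2 after child 2 ≤ α → α-cutoff, skip 1
Root [α=-∞,β=+∞]: v=1
Leaves evaluated: 6 of 9.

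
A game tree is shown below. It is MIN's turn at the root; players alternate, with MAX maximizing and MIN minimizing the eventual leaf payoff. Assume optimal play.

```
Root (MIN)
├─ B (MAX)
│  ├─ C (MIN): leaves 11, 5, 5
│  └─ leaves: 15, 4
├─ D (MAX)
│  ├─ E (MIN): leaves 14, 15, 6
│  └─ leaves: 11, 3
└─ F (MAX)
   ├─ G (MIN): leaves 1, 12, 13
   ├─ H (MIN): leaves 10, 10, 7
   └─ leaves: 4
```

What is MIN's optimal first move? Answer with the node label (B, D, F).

C (MIN): min(11, 5, 5) = 5
B (MAX): max(5, 15, 4) = 15
E (MIN): min(14, 15, 6) = 6
D (MAX): max(6, 11, 3) = 11
G (MIN): min(1, 12, 13) = 1
H (MIN): min(10, 10, 7) = 7
F (MAX): max(1, 7, 4) = 7
Root (MIN): min(15, 11, 7) = 7
MIN picks the child with the lowest value: F (value 7).

F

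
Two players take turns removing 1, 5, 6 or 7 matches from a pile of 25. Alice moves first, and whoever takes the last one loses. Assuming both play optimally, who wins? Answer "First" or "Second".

W/L table (W = player to move can force a win):
i:   0  1  2  3  4  5  6  7  8  9 10 11 12 13 14 15 16 17 18 19 20 21 22 23 24 25
     W  L  W  L  W  L  W  W  W  W  W  W  W  L  W  L  W  L  W  W  W  W  W  W  W  L
Position 25 is L, so the second player wins.

Second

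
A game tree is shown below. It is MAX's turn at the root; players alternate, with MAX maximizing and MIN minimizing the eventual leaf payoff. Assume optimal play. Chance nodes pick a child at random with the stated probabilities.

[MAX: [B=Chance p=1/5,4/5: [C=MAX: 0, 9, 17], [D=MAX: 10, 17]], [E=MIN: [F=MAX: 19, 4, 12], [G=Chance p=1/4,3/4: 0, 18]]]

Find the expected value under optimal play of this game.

C (MAX): max(0, 9, 17) = 17
D (MAX): max(10, 17) = 17
B (Chance): 1/5·17 + 4/5·17 = 17
F (MAX): max(19, 4, 12) = 19
G (Chance): 1/4·0 + 3/4·18 = 13.5
E (MIN): min(19, 13.5) = 13.5
Root (MAX): max(17, 13.5) = 17

17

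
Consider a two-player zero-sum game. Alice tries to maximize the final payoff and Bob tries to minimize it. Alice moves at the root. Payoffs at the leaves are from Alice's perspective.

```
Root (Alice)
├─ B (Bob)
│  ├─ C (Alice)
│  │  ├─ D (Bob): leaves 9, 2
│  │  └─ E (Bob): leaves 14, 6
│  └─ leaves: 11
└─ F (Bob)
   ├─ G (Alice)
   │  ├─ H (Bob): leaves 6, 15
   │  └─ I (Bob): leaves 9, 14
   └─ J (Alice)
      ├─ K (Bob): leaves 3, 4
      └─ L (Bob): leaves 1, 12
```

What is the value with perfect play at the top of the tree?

6

D (Bob): min(9, 2) = 2
E (Bob): min(14, 6) = 6
C (Alice): max(2, 6) = 6
B (Bob): min(6, 11) = 6
H (Bob): min(6, 15) = 6
I (Bob): min(9, 14) = 9
G (Alice): max(6, 9) = 9
K (Bob): min(3, 4) = 3
L (Bob): min(1, 12) = 1
J (Alice): max(3, 1) = 3
F (Bob): min(9, 3) = 3
Root (Alice): max(6, 3) = 6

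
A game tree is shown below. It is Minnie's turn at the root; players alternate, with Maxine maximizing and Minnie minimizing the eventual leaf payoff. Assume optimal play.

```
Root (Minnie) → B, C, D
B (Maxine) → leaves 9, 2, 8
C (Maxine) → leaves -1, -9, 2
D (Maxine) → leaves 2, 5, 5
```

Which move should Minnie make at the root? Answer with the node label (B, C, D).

B (Maxine): max(9, 2, 8) = 9
C (Maxine): max(-1, -9, 2) = 2
D (Maxine): max(2, 5, 5) = 5
Root (Minnie): min(9, 2, 5) = 2
Minnie picks the child with the lowest value: C (value 2).

C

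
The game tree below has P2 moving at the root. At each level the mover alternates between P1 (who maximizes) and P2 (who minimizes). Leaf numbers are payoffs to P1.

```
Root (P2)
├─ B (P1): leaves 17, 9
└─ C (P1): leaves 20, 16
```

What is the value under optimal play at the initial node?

B (P1): max(17, 9) = 17
C (P1): max(20, 16) = 20
Root (P2): min(17, 20) = 17

17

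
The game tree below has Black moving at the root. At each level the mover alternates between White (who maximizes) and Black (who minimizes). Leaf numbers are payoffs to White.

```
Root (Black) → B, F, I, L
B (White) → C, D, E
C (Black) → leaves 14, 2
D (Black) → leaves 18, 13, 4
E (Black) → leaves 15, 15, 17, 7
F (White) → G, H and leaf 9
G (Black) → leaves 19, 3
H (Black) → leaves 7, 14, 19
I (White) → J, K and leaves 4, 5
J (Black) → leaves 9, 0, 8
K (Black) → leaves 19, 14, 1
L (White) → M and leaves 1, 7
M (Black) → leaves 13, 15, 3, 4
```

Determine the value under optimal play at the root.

5

C (Black): min(14, 2) = 2
D (Black): min(18, 13, 4) = 4
E (Black): min(15, 15, 17, 7) = 7
B (White): max(2, 4, 7) = 7
G (Black): min(19, 3) = 3
H (Black): min(7, 14, 19) = 7
F (White): max(3, 7, 9) = 9
J (Black): min(9, 0, 8) = 0
K (Black): min(19, 14, 1) = 1
I (White): max(0, 1, 4, 5) = 5
M (Black): min(13, 15, 3, 4) = 3
L (White): max(3, 1, 7) = 7
Root (Black): min(7, 9, 5, 7) = 5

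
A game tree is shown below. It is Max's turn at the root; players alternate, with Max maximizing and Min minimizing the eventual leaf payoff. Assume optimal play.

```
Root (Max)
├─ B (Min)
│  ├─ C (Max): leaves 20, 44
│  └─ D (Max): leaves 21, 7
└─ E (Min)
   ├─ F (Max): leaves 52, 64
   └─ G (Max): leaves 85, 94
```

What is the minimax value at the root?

C (Max): max(20, 44) = 44
D (Max): max(21, 7) = 21
B (Min): min(44, 21) = 21
F (Max): max(52, 64) = 64
G (Max): max(85, 94) = 94
E (Min): min(64, 94) = 64
Root (Max): max(21, 64) = 64

64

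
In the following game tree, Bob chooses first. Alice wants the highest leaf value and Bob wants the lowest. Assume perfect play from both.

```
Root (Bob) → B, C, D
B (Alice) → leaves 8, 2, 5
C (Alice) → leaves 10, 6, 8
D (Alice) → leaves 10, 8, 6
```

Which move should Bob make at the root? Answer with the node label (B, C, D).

B

B (Alice): max(8, 2, 5) = 8
C (Alice): max(10, 6, 8) = 10
D (Alice): max(10, 8, 6) = 10
Root (Bob): min(8, 10, 10) = 8
Bob picks the child with the lowest value: B (value 8).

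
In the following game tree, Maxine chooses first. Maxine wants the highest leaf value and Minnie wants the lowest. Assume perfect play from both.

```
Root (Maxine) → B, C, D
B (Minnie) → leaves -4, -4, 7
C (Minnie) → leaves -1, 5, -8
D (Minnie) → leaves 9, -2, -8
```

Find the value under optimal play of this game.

-4

B (Minnie): min(-4, -4, 7) = -4
C (Minnie): min(-1, 5, -8) = -8
D (Minnie): min(9, -2, -8) = -8
Root (Maxine): max(-4, -8, -8) = -4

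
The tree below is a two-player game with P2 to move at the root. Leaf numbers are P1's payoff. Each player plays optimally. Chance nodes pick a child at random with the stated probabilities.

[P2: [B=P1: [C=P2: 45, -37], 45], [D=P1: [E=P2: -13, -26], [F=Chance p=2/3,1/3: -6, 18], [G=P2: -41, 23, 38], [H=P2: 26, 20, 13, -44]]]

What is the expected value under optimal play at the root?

2

C (P2): min(45, -37) = -37
B (P1): max(-37, 45) = 45
E (P2): min(-13, -26) = -26
F (Chance): 2/3·-6 + 1/3·18 = 2
G (P2): min(-41, 23, 38) = -41
H (P2): min(26, 20, 13, -44) = -44
D (P1): max(-26, 2, -41, -44) = 2
Root (P2): min(45, 2) = 2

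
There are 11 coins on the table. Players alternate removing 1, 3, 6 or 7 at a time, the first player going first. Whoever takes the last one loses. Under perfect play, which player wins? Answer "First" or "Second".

First

i:   0  1  2  3  4  5  6  7  8  9 10 11
     W  L  W  L  W  L  W  W  W  W  W  W
Position 11 is W, so the first player wins.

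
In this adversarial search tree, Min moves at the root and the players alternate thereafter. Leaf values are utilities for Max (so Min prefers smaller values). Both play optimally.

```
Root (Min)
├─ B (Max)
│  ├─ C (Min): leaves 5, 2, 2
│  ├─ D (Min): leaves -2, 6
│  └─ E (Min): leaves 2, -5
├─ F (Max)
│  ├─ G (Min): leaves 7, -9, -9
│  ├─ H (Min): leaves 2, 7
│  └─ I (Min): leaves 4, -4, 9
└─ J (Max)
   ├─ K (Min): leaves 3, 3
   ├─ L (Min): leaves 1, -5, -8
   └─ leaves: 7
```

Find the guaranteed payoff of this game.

C (Min): min(5, 2, 2) = 2
D (Min): min(-2, 6) = -2
E (Min): min(2, -5) = -5
B (Max): max(2, -2, -5) = 2
G (Min): min(7, -9, -9) = -9
H (Min): min(2, 7) = 2
I (Min): min(4, -4, 9) = -4
F (Max): max(-9, 2, -4) = 2
K (Min): min(3, 3) = 3
L (Min): min(1, -5, -8) = -8
J (Max): max(3, -8, 7) = 7
Root (Min): min(2, 2, 7) = 2

2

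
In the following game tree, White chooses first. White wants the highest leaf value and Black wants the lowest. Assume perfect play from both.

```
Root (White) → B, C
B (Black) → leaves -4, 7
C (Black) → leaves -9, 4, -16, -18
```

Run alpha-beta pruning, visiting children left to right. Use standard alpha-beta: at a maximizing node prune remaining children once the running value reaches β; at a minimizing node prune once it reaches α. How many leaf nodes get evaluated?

3

B [α=-∞,β=+∞]: v=-4
C [α=-4,β=+∞]: v=-9 after child 1 ≤ α → α-cutoff, skip 3
Root [α=-∞,β=+∞]: v=-4
Leaves evaluated: 3 of 6.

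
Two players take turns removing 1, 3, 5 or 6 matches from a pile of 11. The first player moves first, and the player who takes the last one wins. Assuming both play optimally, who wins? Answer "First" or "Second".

Second

W/L table (W = player to move can force a win):
i:   0  1  2  3  4  5  6  7  8  9 10 11
     L  W  L  W  L  W  W  W  W  W  W  L
Position 11 is L, so the second player wins.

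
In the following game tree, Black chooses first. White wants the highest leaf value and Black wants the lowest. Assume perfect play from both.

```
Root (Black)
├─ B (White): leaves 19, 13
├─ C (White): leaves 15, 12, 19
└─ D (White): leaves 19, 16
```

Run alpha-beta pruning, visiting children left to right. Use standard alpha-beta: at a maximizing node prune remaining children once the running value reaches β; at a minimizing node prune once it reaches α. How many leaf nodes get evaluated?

6

B [α=-∞,β=+∞]: v=19
C [α=-∞,β=19]: v=19
D [α=-∞,β=19]: v=19 after child 1 ≥ β → β-cutoff, skip 1
Root [α=-∞,β=+∞]: v=19
Leaves evaluated: 6 of 7.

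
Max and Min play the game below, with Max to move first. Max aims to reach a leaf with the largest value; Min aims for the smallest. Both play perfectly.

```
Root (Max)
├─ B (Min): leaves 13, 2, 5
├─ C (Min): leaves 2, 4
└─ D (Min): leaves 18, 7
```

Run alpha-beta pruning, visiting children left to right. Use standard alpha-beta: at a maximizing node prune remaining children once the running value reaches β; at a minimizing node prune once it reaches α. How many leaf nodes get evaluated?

6

B [α=-∞,β=+∞]: v=2
C [α=2,β=+∞]: v=2 after child 1 ≤ α → α-cutoff, skip 1
D [α=2,β=+∞]: v=7
Root [α=-∞,β=+∞]: v=7
Leaves evaluated: 6 of 7.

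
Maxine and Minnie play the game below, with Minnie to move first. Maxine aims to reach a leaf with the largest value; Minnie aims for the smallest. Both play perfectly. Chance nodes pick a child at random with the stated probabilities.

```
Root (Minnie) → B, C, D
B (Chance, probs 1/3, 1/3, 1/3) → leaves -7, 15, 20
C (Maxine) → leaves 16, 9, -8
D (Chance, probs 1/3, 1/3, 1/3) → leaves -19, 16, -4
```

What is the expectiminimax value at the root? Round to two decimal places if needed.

-2.33

B (Chance): 1/3·-7 + 1/3·15 + 1/3·20 = 9.33
C (Maxine): max(16, 9, -8) = 16
D (Chance): 1/3·-19 + 1/3·16 + 1/3·-4 = -2.33
Root (Minnie): min(9.33, 16, -2.33) = -2.33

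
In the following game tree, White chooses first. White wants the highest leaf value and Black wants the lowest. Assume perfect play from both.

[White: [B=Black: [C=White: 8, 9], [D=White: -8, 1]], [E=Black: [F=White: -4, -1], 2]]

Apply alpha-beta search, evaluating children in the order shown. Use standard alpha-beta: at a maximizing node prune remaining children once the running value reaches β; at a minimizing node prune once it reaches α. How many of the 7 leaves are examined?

C [α=-∞,β=+∞]: v=9
D [α=-∞,β=9]: v=1
B [α=-∞,β=+∞]: v=1
F [α=1,β=+∞]: v=-1
E [α=1,β=+∞]: v=-1 after child 1 ≤ α → α-cutoff, skip 1
Root [α=-∞,β=+∞]: v=1
Leaves evaluated: 6 of 7.

6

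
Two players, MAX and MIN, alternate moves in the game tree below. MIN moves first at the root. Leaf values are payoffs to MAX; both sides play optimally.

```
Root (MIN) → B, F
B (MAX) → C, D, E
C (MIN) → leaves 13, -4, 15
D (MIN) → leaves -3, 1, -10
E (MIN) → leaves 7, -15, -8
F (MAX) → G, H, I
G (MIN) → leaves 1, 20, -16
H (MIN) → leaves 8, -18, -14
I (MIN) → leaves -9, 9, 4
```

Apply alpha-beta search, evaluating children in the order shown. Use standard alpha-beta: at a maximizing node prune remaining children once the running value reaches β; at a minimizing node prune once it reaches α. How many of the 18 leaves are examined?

C [α=-∞,β=+∞]: v=-4
D [α=-4,β=+∞]: v=-10
E [α=-4,β=+∞]: v=-15 after child 2 ≤ α → α-cutoff, skip 1
B [α=-∞,β=+∞]: v=-4
G [α=-∞,β=-4]: v=-16
H [α=-16,β=-4]: v=-18 after child 2 ≤ α → α-cutoff, skip 1
I [α=-16,β=-4]: v=-9
F [α=-∞,β=-4]: v=-9
Root [α=-∞,β=+∞]: v=-9
Leaves evaluated: 16 of 18.

16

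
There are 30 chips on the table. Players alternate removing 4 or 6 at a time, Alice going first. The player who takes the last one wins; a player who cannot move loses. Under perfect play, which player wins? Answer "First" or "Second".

Second

i:   0  1  2  3  4  5  6  7  8  9 10 11 12 13 14 15 16 17 18 19 20 21 22 23 24 25 26 27 28 29 30
     L  L  L  L  W  W  W  W  W  W  L  L  L  L  W  W  W  W  W  W  L  L  L  L  W  W  W  W  W  W  L
Position 30 is L, so the second player wins.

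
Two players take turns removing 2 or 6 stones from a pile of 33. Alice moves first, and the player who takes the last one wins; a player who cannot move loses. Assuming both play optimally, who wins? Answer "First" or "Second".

Second

Positions where the player to move wins (W) vs loses (L):
i:   0  1  2  3  4  5  6  7  8  9 10 11 12 13 14 15 16 17 18 19 20 21 22 23 24 25 26 27 28 29 30 31 32 33
     L  L  W  W  L  L  W  W  L  L  W  W  L  L  W  W  L  L  W  W  L  L  W  W  L  L  W  W  L  L  W  W  L  L
Position 33 is L, so the second player wins.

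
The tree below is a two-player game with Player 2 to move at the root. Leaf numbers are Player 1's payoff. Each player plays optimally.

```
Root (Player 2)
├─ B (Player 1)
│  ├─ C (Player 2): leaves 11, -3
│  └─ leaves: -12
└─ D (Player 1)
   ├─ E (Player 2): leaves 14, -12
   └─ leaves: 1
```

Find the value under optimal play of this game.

-3

C (Player 2): min(11, -3) = -3
B (Player 1): max(-3, -12) = -3
E (Player 2): min(14, -12) = -12
D (Player 1): max(-12, 1) = 1
Root (Player 2): min(-3, 1) = -3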